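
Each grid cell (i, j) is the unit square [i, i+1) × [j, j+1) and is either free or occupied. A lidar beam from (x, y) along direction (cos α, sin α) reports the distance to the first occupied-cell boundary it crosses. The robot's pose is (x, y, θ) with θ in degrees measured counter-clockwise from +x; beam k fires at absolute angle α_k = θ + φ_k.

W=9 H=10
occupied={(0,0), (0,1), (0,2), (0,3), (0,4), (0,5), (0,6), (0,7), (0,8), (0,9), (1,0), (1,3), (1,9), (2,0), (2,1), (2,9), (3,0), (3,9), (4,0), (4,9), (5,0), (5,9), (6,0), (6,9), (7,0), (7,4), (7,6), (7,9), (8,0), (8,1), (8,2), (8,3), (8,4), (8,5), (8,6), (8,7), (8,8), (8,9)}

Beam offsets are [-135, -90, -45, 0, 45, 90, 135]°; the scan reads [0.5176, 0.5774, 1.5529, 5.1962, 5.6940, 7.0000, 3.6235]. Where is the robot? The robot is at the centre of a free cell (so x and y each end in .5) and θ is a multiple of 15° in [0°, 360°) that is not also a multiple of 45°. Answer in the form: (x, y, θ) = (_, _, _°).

(x, y, θ) = (1.5, 5.5, 300°)

Candidates: 52 free-cell centres × 16 headings = 832 poses. Raycast each; keep the one whose scan matches to 4 dp.
  (4.5, 1.5, 165°): beam 1 = 4.0415 ≠ 0.5176 ✗
  (6.5, 1.5, 240°): beam 1 = 7.7646 ≠ 0.5176 ✗
  (7.5, 7.5, 15°): beam 1 = 0.5774 ≠ 0.5176 ✗
  (3.5, 6.5, 240°): beam 1 = 2.5882 ≠ 0.5176 ✗
  …
  (1.5, 5.5, 300°): r_1=0.5176, r_2=0.5774, r_3=1.5529, r_4=5.1962, r_5=5.6940, r_6=7.0000, r_7=3.6235 — all match ✓
No second candidate reproduces the full scan.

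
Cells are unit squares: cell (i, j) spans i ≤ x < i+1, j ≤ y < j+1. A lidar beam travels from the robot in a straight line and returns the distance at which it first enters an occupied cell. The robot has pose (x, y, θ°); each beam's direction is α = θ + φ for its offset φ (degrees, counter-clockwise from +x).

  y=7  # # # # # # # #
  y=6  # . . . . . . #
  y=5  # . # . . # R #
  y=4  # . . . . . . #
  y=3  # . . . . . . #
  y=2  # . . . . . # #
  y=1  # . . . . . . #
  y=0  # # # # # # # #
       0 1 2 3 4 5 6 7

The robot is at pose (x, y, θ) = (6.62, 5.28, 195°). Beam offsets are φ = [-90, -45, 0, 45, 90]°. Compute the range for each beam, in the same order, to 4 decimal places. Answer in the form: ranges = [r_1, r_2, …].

ranges = [1.7807, 0.7159, 0.6419, 4.9421, 1.4682]

beam 1: φ=-90°, α=105°
  cosα=-0.2588 sinα=0.9659 | (6,5) | tMaxX 2.3955 tMaxY 0.7454 | tΔX 3.8637 tΔY 1.0353
    t=0.7454 [y] (6,6)
    t=1.7807 [y] (6,7) — stop
  → r_1 = 1.7807
beam 2: φ=-45°, α=150°
  cosα=-0.8660 sinα=0.5000 | (6,5) | tMaxX 0.7159 tMaxY 1.4400 | tΔX 1.1547 tΔY 2.0000
    t=0.7159 [x] (5,5) — stop
  → r_2 = 0.7159
beam 3: φ=0°, α=195°
  cosα=-0.9659 sinα=-0.2588 | (6,5) | tMaxX 0.6419 tMaxY 1.0818 | tΔX 1.0353 tΔY 3.8637
    t=0.6419 [x] (5,5) — stop
  → r_3 = 0.6419
beam 4: φ=45°, α=240°
  cosα=-0.5000 sinα=-0.8660 | (6,5) | tMaxX 1.2400 tMaxY 0.3233 | tΔX 2.0000 tΔY 1.1547
    t=0.3233 [y] (6,4)
    t=1.2400 [x] (5,4)
    t=1.4780 [y] (5,3)
    t=2.6327 [y] (5,2)
    t=3.2400 [x] (4,2)
    t=3.7874 [y] (4,1)
    t=4.9421 [y] (4,0) — stop
  → r_4 = 4.9421
beam 5: φ=90°, α=285°
  cosα=0.2588 sinα=-0.9659 | (6,5) | tMaxX 1.4682 tMaxY 0.2899 | tΔX 3.8637 tΔY 1.0353
    t=0.2899 [y] (6,4)
    t=1.3252 [y] (6,3)
    t=1.4682 [x] (7,3) — stop
  → r_5 = 1.4682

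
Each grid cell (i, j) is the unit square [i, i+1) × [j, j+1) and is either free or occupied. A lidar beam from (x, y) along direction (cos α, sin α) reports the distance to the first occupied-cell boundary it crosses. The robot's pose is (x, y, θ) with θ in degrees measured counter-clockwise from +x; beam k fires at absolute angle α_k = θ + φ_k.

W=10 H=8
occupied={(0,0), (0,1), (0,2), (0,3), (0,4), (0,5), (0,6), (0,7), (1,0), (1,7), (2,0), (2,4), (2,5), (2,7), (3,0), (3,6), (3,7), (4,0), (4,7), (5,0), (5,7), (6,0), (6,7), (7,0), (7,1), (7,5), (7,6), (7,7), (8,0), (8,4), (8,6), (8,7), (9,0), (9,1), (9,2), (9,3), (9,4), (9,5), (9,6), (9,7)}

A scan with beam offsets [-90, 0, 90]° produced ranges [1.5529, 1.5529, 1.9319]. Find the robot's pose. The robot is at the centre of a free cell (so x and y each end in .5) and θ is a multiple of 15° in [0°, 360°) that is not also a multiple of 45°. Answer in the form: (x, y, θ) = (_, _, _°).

(x, y, θ) = (5.5, 5.5, 75°)

Enumerate (i+0.5, j+0.5, θ) over the 40 free cells and 16 admissible headings. For each, cast all 3 beams and compare to the given ranges.
  (6.5, 2.5, 345°): beam 2 = 2.5882 ≠ 1.5529 ✗
  (3.5, 4.5, 345°): beam 1 = 3.6235 ≠ 1.5529 ✗
  (3.5, 2.5, 105°): beam 1 = 5.6940 ≠ 1.5529 ✗
  …
  (5.5, 5.5, 75°): r_1=1.5529, r_2=1.5529, r_3=1.9319 — all match ✓
No second candidate reproduces the full scan.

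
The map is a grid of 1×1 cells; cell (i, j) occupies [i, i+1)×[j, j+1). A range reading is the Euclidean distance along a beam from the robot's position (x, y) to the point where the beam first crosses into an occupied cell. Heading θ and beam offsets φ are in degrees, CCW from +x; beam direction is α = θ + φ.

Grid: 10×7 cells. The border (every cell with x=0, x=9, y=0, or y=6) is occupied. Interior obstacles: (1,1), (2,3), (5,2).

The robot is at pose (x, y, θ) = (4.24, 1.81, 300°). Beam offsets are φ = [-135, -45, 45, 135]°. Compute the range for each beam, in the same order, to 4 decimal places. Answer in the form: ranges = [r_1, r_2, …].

ranges = [3.3543, 0.8386, 3.1296, 4.3378]

beam 1: φ=-135°, α=165°
  d=(-0.9659,0.2588)  start (4,1)  tX=0.2485 tY=0.7341  stride 1/|dx|=1.0353 1/|dy|=3.8637
    cross x-line → (3,1), t=0.2485
    cross y-line → (3,2), t=0.7341
    cross x-line → (2,2), t=1.2837
    cross x-line → (1,2), t=2.3190
    cross x-line → (0,2), t=3.3543 (wall)
  → r_1 = 3.3543
beam 2: φ=-45°, α=255°
  d=(-0.2588,-0.9659)  start (4,1)  tX=0.9273 tY=0.8386  stride 1/|dx|=3.8637 1/|dy|=1.0353
    cross y-line → (4,0), t=0.8386 (wall)
  → r_2 = 0.8386
beam 3: φ=45°, α=345°
  d=(0.9659,-0.2588)  start (4,1)  tX=0.7868 tY=3.1296  stride 1/|dx|=1.0353 1/|dy|=3.8637
    cross x-line → (5,1), t=0.7868
    cross x-line → (6,1), t=1.8221
    cross x-line → (7,1), t=2.8574
    cross y-line → (7,0), t=3.1296 (wall)
  → r_3 = 3.1296
beam 4: φ=135°, α=75°
  d=(0.2588,0.9659)  start (4,1)  tX=2.9364 tY=0.1967  stride 1/|dx|=3.8637 1/|dy|=1.0353
    cross y-line → (4,2), t=0.1967
    cross y-line → (4,3), t=1.2320
    cross y-line → (4,4), t=2.2673
    cross x-line → (5,4), t=2.9364
    cross y-line → (5,5), t=3.3025
    cross y-line → (5,6), t=4.3378 (wall)
  → r_4 = 4.3378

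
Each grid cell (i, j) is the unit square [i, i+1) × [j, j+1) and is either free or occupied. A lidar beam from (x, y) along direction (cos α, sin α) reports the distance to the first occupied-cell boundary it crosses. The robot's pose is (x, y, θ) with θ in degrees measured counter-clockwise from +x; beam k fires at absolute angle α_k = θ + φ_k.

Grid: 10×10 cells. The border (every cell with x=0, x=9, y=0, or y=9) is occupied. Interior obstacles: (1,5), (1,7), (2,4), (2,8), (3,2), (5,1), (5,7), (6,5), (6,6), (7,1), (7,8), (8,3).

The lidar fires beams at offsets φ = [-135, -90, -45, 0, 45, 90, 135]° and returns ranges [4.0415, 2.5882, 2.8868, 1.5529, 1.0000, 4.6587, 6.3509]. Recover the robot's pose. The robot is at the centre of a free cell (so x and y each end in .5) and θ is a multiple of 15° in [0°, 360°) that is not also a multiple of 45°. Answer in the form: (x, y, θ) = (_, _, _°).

(x, y, θ) = (3.5, 5.5, 195°)

Candidates: 52 free-cell centres × 16 headings = 832 poses. Raycast each; keep the one whose scan matches to 4 dp.
  (3.5, 4.5, 105°): beam 1 = 5.0000 ≠ 4.0415 ✗
  (6.5, 7.5, 30°): beam 1 = 0.5176 ≠ 4.0415 ✗
  (7.5, 2.5, 195°): beam 1 = 1.0000 ≠ 4.0415 ✗
  (4.5, 6.5, 330°): beam 1 = 2.5882 ≠ 4.0415 ✗
  (6.5, 7.5, 120°): beam 1 = 2.5882 ≠ 4.0415 ✗
  …
  (3.5, 5.5, 195°): r_1=4.0415, r_2=2.5882, r_3=2.8868, r_4=1.5529, r_5=1.0000, r_6=4.6587, r_7=6.3509 — all match ✓
Only this pose fits every beam.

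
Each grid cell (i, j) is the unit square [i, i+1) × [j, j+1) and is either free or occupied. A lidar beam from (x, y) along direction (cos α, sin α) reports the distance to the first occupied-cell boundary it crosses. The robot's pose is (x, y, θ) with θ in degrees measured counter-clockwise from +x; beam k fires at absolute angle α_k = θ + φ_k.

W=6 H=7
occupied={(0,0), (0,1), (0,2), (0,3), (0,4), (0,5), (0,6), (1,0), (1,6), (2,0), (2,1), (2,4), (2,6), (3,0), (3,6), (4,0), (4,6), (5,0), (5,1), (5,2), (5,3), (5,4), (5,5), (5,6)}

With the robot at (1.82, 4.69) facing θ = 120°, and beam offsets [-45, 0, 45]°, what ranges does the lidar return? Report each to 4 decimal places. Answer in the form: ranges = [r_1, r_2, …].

beam 1: φ=-45°, α=75°
  cosα=0.2588 sinα=0.9659 | (1,4) | tMaxX 0.6955 tMaxY 0.3209 | tΔX 3.8637 tΔY 1.0353
    t=0.3209 [y] (1,5)
    t=0.6955 [x] (2,5)
    t=1.3562 [y] (2,6) — stop
  → r_1 = 1.3562
beam 2: φ=0°, α=120°
  cosα=-0.5000 sinα=0.8660 | (1,4) | tMaxX 1.6400 tMaxY 0.3580 | tΔX 2.0000 tΔY 1.1547
    t=0.3580 [y] (1,5)
    t=1.5127 [y] (1,6) — stop
  → r_2 = 1.5127
beam 3: φ=45°, α=165°
  cosα=-0.9659 sinα=0.2588 | (1,4) | tMaxX 0.8489 tMaxY 1.1977 | tΔX 1.0353 tΔY 3.8637
    t=0.8489 [x] (0,4) — stop
  → r_3 = 0.8489

ranges = [1.3562, 1.5127, 0.8489]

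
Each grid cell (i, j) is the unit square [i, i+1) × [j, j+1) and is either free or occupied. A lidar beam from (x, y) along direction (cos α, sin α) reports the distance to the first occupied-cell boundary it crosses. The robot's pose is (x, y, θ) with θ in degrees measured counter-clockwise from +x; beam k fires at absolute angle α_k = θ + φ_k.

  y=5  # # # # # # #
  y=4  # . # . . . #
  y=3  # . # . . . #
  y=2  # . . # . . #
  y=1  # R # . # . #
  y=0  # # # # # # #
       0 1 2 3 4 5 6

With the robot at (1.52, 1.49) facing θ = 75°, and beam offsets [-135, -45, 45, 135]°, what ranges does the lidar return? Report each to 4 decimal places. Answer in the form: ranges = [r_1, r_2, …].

ranges = [0.5658, 0.5543, 1.0400, 0.6004]

beam 1: φ=-135°, α=300°
  direction (0.5000, -0.8660); cell (1,1); t to first gridline: x 0.9600, y 0.5658 (then +2.0000 / +1.1547)
    (1,0) via y @ 0.5658  # hit
  → r_1 = 0.5658
beam 2: φ=-45°, α=30°
  direction (0.8660, 0.5000); cell (1,1); t to first gridline: x 0.5543, y 1.0200 (then +1.1547 / +2.0000)
    (2,1) via x @ 0.5543  # hit
  → r_2 = 0.5543
beam 3: φ=45°, α=120°
  direction (-0.5000, 0.8660); cell (1,1); t to first gridline: x 1.0400, y 0.5889 (then +2.0000 / +1.1547)
    (1,2) via y @ 0.5889
    (0,2) via x @ 1.0400  # hit
  → r_3 = 1.0400
beam 4: φ=135°, α=210°
  direction (-0.8660, -0.5000); cell (1,1); t to first gridline: x 0.6004, y 0.9800 (then +1.1547 / +2.0000)
    (0,1) via x @ 0.6004  # hit
  → r_4 = 0.6004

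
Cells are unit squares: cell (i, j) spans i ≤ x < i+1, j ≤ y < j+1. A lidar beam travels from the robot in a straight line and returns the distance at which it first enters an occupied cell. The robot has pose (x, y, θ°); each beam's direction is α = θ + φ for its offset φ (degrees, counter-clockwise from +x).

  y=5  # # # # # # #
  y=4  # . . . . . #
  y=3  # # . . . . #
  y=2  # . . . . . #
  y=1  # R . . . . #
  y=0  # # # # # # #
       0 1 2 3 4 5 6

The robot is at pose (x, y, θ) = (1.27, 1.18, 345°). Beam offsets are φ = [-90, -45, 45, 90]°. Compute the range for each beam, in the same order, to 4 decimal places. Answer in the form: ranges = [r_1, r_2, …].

ranges = [0.1863, 0.2078, 5.4617, 1.8842]

beam 1: φ=-90°, α=255°
  cosα=-0.2588 sinα=-0.9659 | (1,1) | tMaxX 1.0432 tMaxY 0.1863 | tΔX 3.8637 tΔY 1.0353
    t=0.1863 [y] (1,0) — stop
  → r_1 = 0.1863
beam 2: φ=-45°, α=300°
  cosα=0.5000 sinα=-0.8660 | (1,1) | tMaxX 1.4600 tMaxY 0.2078 | tΔX 2.0000 tΔY 1.1547
    t=0.2078 [y] (1,0) — stop
  → r_2 = 0.2078
beam 3: φ=45°, α=30°
  cosα=0.8660 sinα=0.5000 | (1,1) | tMaxX 0.8429 tMaxY 1.6400 | tΔX 1.1547 tΔY 2.0000
    t=0.8429 [x] (2,1)
    t=1.6400 [y] (2,2)
    t=1.9976 [x] (3,2)
    t=3.1523 [x] (4,2)
    t=3.6400 [y] (4,3)
    t=4.3070 [x] (5,3)
    t=5.4617 [x] (6,3) — stop
  → r_3 = 5.4617
beam 4: φ=90°, α=75°
  cosα=0.2588 sinα=0.9659 | (1,1) | tMaxX 2.8205 tMaxY 0.8489 | tΔX 3.8637 tΔY 1.0353
    t=0.8489 [y] (1,2)
    t=1.8842 [y] (1,3) — stop
  → r_4 = 1.8842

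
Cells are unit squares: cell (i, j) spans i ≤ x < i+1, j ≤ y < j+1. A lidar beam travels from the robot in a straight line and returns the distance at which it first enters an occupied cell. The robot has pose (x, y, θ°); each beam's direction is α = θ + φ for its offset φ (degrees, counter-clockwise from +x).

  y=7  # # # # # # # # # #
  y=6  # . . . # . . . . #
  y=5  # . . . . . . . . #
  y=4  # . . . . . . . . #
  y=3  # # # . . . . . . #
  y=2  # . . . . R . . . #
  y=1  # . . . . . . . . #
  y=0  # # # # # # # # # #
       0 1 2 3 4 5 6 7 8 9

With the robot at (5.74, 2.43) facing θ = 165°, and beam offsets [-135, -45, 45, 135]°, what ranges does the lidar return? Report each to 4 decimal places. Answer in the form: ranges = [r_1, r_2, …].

ranges = [3.7643, 5.2770, 2.8600, 1.6512]

beam 1: φ=-135°, α=30°
  dir = (cos 30°, sin 30°) = (0.8660, 0.5000); from cell (5,2)
  next x-line at t=0.3002, next y-line at t=1.1400; Δt_x=1.1547, Δt_y=2.0000
    x: enter (6,2) at t=0.3002
    y: enter (6,3) at t=1.1400
    x: enter (7,3) at t=1.4549
    x: enter (8,3) at t=2.6096
    y: enter (8,4) at t=3.1400
    x: enter (9,4) at t=3.7643 ← occupied
  → r_1 = 3.7643
beam 2: φ=-45°, α=120°
  dir = (cos 120°, sin 120°) = (-0.5000, 0.8660); from cell (5,2)
  next x-line at t=1.4800, next y-line at t=0.6582; Δt_x=2.0000, Δt_y=1.1547
    y: enter (5,3) at t=0.6582
    x: enter (4,3) at t=1.4800
    y: enter (4,4) at t=1.8129
    y: enter (4,5) at t=2.9676
    x: enter (3,5) at t=3.4800
    y: enter (3,6) at t=4.1223
    y: enter (3,7) at t=5.2770 ← occupied
  → r_2 = 5.2770
beam 3: φ=45°, α=210°
  dir = (cos 210°, sin 210°) = (-0.8660, -0.5000); from cell (5,2)
  next x-line at t=0.8545, next y-line at t=0.8600; Δt_x=1.1547, Δt_y=2.0000
    x: enter (4,2) at t=0.8545
    y: enter (4,1) at t=0.8600
    x: enter (3,1) at t=2.0092
    y: enter (3,0) at t=2.8600 ← occupied
  → r_3 = 2.8600
beam 4: φ=135°, α=300°
  dir = (cos 300°, sin 300°) = (0.5000, -0.8660); from cell (5,2)
  next x-line at t=0.5200, next y-line at t=0.4965; Δt_x=2.0000, Δt_y=1.1547
    y: enter (5,1) at t=0.4965
    x: enter (6,1) at t=0.5200
    y: enter (6,0) at t=1.6512 ← occupied
  → r_4 = 1.6512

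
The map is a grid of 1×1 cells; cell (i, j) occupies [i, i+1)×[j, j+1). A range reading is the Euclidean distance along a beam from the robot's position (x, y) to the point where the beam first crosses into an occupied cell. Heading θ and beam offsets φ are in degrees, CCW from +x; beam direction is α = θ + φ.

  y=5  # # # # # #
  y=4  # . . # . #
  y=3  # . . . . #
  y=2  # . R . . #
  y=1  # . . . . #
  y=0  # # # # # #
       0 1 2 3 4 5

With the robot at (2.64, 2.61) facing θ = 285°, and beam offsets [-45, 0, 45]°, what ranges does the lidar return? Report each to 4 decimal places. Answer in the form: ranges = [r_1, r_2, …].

beam 1: φ=-45°, α=240°
  dir = (cos 240°, sin 240°) = (-0.5000, -0.8660); from cell (2,2)
  next x-line at t=1.2800, next y-line at t=0.7044; Δt_x=2.0000, Δt_y=1.1547
    y: enter (2,1) at t=0.7044
    x: enter (1,1) at t=1.2800
    y: enter (1,0) at t=1.8591 ← occupied
  → r_1 = 1.8591
beam 2: φ=0°, α=285°
  dir = (cos 285°, sin 285°) = (0.2588, -0.9659); from cell (2,2)
  next x-line at t=1.3909, next y-line at t=0.6315; Δt_x=3.8637, Δt_y=1.0353
    y: enter (2,1) at t=0.6315
    x: enter (3,1) at t=1.3909
    y: enter (3,0) at t=1.6668 ← occupied
  → r_2 = 1.6668
beam 3: φ=45°, α=330°
  dir = (cos 330°, sin 330°) = (0.8660, -0.5000); from cell (2,2)
  next x-line at t=0.4157, next y-line at t=1.2200; Δt_x=1.1547, Δt_y=2.0000
    x: enter (3,2) at t=0.4157
    y: enter (3,1) at t=1.2200
    x: enter (4,1) at t=1.5704
    x: enter (5,1) at t=2.7251 ← occupied
  → r_3 = 2.7251

ranges = [1.8591, 1.6668, 2.7251]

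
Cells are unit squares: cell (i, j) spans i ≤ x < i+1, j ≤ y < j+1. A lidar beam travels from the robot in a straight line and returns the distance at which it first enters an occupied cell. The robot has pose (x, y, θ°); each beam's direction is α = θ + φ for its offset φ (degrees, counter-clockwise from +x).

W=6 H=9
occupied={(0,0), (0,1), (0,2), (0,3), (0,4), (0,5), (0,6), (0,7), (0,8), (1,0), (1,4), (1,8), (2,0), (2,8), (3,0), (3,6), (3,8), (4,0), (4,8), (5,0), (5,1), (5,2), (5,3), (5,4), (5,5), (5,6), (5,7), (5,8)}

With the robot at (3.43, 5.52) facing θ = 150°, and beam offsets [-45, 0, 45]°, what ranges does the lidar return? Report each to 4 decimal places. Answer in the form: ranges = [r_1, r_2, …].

ranges = [0.4969, 2.8059, 2.0091]

beam 1: φ=-45°, α=105°
  cosα=-0.2588 sinα=0.9659 | (3,5) | tMaxX 1.6614 tMaxY 0.4969 | tΔX 3.8637 tΔY 1.0353
    t=0.4969 [y] (3,6) — stop
  → r_1 = 0.4969
beam 2: φ=0°, α=150°
  cosα=-0.8660 sinα=0.5000 | (3,5) | tMaxX 0.4965 tMaxY 0.9600 | tΔX 1.1547 tΔY 2.0000
    t=0.4965 [x] (2,5)
    t=0.9600 [y] (2,6)
    t=1.6512 [x] (1,6)
    t=2.8059 [x] (0,6) — stop
  → r_2 = 2.8059
beam 3: φ=45°, α=195°
  cosα=-0.9659 sinα=-0.2588 | (3,5) | tMaxX 0.4452 tMaxY 2.0091 | tΔX 1.0353 tΔY 3.8637
    t=0.4452 [x] (2,5)
    t=1.4804 [x] (1,5)
    t=2.0091 [y] (1,4) — stop
  → r_3 = 2.0091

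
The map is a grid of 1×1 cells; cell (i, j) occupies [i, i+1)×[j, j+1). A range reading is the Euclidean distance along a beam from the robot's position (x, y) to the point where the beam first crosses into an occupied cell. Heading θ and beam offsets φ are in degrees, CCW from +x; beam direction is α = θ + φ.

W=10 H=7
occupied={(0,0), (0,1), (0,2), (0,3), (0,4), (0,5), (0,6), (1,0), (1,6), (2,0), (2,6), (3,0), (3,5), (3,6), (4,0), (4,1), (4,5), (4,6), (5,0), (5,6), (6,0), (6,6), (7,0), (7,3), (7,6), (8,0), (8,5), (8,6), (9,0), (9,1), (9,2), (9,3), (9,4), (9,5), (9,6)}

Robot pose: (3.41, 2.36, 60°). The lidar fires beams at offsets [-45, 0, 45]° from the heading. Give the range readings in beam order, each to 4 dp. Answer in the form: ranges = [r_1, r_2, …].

ranges = [3.7166, 3.0484, 3.7684]

beam 1: φ=-45°, α=15°
  dir = (cos 15°, sin 15°) = (0.9659, 0.2588); from cell (3,2)
  next x-line at t=0.6108, next y-line at t=2.4728; Δt_x=1.0353, Δt_y=3.8637
    x: enter (4,2) at t=0.6108
    x: enter (5,2) at t=1.6461
    y: enter (5,3) at t=2.4728
    x: enter (6,3) at t=2.6814
    x: enter (7,3) at t=3.7166 ← occupied
  → r_1 = 3.7166
beam 2: φ=0°, α=60°
  dir = (cos 60°, sin 60°) = (0.5000, 0.8660); from cell (3,2)
  next x-line at t=1.1800, next y-line at t=0.7390; Δt_x=2.0000, Δt_y=1.1547
    y: enter (3,3) at t=0.7390
    x: enter (4,3) at t=1.1800
    y: enter (4,4) at t=1.8937
    y: enter (4,5) at t=3.0484 ← occupied
  → r_2 = 3.0484
beam 3: φ=45°, α=105°
  dir = (cos 105°, sin 105°) = (-0.2588, 0.9659); from cell (3,2)
  next x-line at t=1.5841, next y-line at t=0.6626; Δt_x=3.8637, Δt_y=1.0353
    y: enter (3,3) at t=0.6626
    x: enter (2,3) at t=1.5841
    y: enter (2,4) at t=1.6979
    y: enter (2,5) at t=2.7331
    y: enter (2,6) at t=3.7684 ← occupied
  → r_3 = 3.7684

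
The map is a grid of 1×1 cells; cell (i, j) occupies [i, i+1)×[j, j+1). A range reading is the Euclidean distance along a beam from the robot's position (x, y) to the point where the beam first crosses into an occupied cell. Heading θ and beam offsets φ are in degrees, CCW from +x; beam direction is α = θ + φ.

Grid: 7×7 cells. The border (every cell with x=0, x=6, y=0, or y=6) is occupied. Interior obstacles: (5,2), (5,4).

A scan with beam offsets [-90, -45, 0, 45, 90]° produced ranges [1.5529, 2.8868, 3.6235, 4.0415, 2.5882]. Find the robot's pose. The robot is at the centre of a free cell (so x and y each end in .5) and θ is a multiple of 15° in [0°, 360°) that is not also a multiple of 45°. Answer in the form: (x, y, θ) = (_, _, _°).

Candidates: 23 free-cell centres × 16 headings = 368 poses. Raycast each; keep the one whose scan matches to 4 dp.
  (1.5, 3.5, 15°): beam 1 = 2.5882 ≠ 1.5529 ✗
  (2.5, 2.5, 60°): beam 1 = 3.0000 ≠ 1.5529 ✗
  (2.5, 4.5, 150°): beam 1 = 1.7321 ≠ 1.5529 ✗
  (1.5, 2.5, 240°): beam 1 = 0.5774 ≠ 1.5529 ✗
  …
  (3.5, 2.5, 75°): r_1=1.5529, r_2=2.8868, r_3=3.6235, r_4=4.0415, r_5=2.5882 — all match ✓
Unique over the lattice → pose = (3.5, 2.5, 75°).

(x, y, θ) = (3.5, 2.5, 75°)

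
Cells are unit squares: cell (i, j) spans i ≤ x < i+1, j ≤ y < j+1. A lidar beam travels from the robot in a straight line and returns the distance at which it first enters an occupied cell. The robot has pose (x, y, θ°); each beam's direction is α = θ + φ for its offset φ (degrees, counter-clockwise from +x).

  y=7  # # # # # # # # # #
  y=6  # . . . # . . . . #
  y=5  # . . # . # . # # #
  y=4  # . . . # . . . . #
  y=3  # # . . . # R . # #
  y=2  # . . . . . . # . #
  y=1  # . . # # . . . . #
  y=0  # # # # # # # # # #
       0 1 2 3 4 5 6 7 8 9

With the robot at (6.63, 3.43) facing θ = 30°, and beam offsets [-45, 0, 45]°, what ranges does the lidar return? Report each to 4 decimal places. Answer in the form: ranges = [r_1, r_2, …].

ranges = [1.4183, 2.7366, 1.6254]

beam 1: φ=-45°, α=345°
  dir = (cos 345°, sin 345°) = (0.9659, -0.2588); from cell (6,3)
  next x-line at t=0.3831, next y-line at t=1.6614; Δt_x=1.0353, Δt_y=3.8637
    x: enter (7,3) at t=0.3831
    x: enter (8,3) at t=1.4183 ← occupied
  → r_1 = 1.4183
beam 2: φ=0°, α=30°
  dir = (cos 30°, sin 30°) = (0.8660, 0.5000); from cell (6,3)
  next x-line at t=0.4272, next y-line at t=1.1400; Δt_x=1.1547, Δt_y=2.0000
    x: enter (7,3) at t=0.4272
    y: enter (7,4) at t=1.1400
    x: enter (8,4) at t=1.5819
    x: enter (9,4) at t=2.7366 ← occupied
  → r_2 = 2.7366
beam 3: φ=45°, α=75°
  dir = (cos 75°, sin 75°) = (0.2588, 0.9659); from cell (6,3)
  next x-line at t=1.4296, next y-line at t=0.5901; Δt_x=3.8637, Δt_y=1.0353
    y: enter (6,4) at t=0.5901
    x: enter (7,4) at t=1.4296
    y: enter (7,5) at t=1.6254 ← occupied
  → r_3 = 1.6254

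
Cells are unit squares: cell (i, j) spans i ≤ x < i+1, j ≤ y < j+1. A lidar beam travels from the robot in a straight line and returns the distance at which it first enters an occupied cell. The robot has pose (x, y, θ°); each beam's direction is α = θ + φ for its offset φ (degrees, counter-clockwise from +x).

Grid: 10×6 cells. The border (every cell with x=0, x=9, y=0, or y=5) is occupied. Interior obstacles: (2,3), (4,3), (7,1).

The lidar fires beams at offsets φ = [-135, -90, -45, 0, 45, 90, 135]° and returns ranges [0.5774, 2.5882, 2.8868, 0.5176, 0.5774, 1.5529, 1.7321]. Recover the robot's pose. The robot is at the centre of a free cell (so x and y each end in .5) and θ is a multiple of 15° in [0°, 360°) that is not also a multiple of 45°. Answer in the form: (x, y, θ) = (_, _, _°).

Candidates: 29 free-cell centres × 16 headings = 464 poses. Raycast each; keep the one whose scan matches to 4 dp.
  (1.5, 1.5, 345°): beam 2 = 0.5176 ≠ 2.5882 ✗
  (6.5, 4.5, 240°): beam 1 = 0.5176 ≠ 0.5774 ✗
  (1.5, 3.5, 30°): beam 1 = 1.9319 ≠ 0.5774 ✗
  …
  (3.5, 3.5, 345°): r_1=0.5774, r_2=2.5882, r_3=2.8868, r_4=0.5176, r_5=0.5774, r_6=1.5529, r_7=1.7321 — all match ✓
Only this pose fits every beam.

(x, y, θ) = (3.5, 3.5, 345°)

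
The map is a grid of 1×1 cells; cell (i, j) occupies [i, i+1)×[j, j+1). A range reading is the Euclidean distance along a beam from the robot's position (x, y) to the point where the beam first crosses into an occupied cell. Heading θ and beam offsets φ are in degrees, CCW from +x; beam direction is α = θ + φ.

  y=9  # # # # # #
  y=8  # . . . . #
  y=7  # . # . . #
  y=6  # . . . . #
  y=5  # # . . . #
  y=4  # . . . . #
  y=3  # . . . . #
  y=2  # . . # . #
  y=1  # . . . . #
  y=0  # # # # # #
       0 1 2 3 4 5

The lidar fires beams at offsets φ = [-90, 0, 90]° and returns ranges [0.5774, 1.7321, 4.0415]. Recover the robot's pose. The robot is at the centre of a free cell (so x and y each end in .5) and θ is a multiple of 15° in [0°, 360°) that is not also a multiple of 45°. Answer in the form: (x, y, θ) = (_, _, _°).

Enumerate (i+0.5, j+0.5, θ) over the 29 free cells and 16 admissible headings. For each, cast all 3 beams and compare to the given ranges.
  (3.5, 1.5, 30°): beam 3 = 0.5774 ≠ 4.0415 ✗
  (2.5, 8.5, 210°): beam 3 = 0.5774 ≠ 4.0415 ✗
  (4.5, 7.5, 60°): beam 2 = 1.0000 ≠ 1.7321 ✗
  (4.5, 7.5, 210°): beam 1 = 1.7321 ≠ 0.5774 ✗
  (1.5, 3.5, 195°): beam 1 = 1.5529 ≠ 0.5774 ✗
  …
  (1.5, 2.5, 300°): r_1=0.5774, r_2=1.7321, r_3=4.0415 — all match ✓
No second candidate reproduces the full scan.

(x, y, θ) = (1.5, 2.5, 300°)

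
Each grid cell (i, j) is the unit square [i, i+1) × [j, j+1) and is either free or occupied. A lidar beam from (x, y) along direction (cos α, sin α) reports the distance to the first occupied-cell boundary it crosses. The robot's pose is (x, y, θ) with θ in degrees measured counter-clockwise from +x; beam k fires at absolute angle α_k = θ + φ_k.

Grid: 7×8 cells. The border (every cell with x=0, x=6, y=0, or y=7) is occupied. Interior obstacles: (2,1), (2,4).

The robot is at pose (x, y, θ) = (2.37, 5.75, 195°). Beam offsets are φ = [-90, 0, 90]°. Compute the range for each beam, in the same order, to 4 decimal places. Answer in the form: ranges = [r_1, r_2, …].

beam 1: φ=-90°, α=105°
  dir = (cos 105°, sin 105°) = (-0.2588, 0.9659); from cell (2,5)
  next x-line at t=1.4296, next y-line at t=0.2588; Δt_x=3.8637, Δt_y=1.0353
    y: enter (2,6) at t=0.2588
    y: enter (2,7) at t=1.2941 ← occupied
  → r_1 = 1.2941
beam 2: φ=0°, α=195°
  dir = (cos 195°, sin 195°) = (-0.9659, -0.2588); from cell (2,5)
  next x-line at t=0.3831, next y-line at t=2.8978; Δt_x=1.0353, Δt_y=3.8637
    x: enter (1,5) at t=0.3831
    x: enter (0,5) at t=1.4183 ← occupied
  → r_2 = 1.4183
beam 3: φ=90°, α=285°
  dir = (cos 285°, sin 285°) = (0.2588, -0.9659); from cell (2,5)
  next x-line at t=2.4341, next y-line at t=0.7765; Δt_x=3.8637, Δt_y=1.0353
    y: enter (2,4) at t=0.7765 ← occupied
  → r_3 = 0.7765

ranges = [1.2941, 1.4183, 0.7765]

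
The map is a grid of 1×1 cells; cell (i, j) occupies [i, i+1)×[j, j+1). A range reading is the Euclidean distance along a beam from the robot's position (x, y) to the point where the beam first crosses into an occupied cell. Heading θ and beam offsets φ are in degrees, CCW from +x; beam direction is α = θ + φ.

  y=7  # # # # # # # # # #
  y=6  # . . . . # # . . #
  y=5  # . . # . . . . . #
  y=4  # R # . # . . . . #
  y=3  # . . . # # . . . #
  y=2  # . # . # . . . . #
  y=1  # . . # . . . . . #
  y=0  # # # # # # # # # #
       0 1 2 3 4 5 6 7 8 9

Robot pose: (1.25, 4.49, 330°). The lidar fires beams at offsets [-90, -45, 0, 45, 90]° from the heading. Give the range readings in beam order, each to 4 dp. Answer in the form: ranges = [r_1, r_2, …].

ranges = [0.5000, 3.6131, 0.8660, 0.7765, 2.8983]

beam 1: φ=-90°, α=240°
  dir = (cos 240°, sin 240°) = (-0.5000, -0.8660); from cell (1,4)
  next x-line at t=0.5000, next y-line at t=0.5658; Δt_x=2.0000, Δt_y=1.1547
    x: enter (0,4) at t=0.5000 ← occupied
  → r_1 = 0.5000
beam 2: φ=-45°, α=285°
  dir = (cos 285°, sin 285°) = (0.2588, -0.9659); from cell (1,4)
  next x-line at t=2.8978, next y-line at t=0.5073; Δt_x=3.8637, Δt_y=1.0353
    y: enter (1,3) at t=0.5073
    y: enter (1,2) at t=1.5426
    y: enter (1,1) at t=2.5778
    x: enter (2,1) at t=2.8978
    y: enter (2,0) at t=3.6131 ← occupied
  → r_2 = 3.6131
beam 3: φ=0°, α=330°
  dir = (cos 330°, sin 330°) = (0.8660, -0.5000); from cell (1,4)
  next x-line at t=0.8660, next y-line at t=0.9800; Δt_x=1.1547, Δt_y=2.0000
    x: enter (2,4) at t=0.8660 ← occupied
  → r_3 = 0.8660
beam 4: φ=45°, α=15°
  dir = (cos 15°, sin 15°) = (0.9659, 0.2588); from cell (1,4)
  next x-line at t=0.7765, next y-line at t=1.9705; Δt_x=1.0353, Δt_y=3.8637
    x: enter (2,4) at t=0.7765 ← occupied
  → r_4 = 0.7765
beam 5: φ=90°, α=60°
  dir = (cos 60°, sin 60°) = (0.5000, 0.8660); from cell (1,4)
  next x-line at t=1.5000, next y-line at t=0.5889; Δt_x=2.0000, Δt_y=1.1547
    y: enter (1,5) at t=0.5889
    x: enter (2,5) at t=1.5000
    y: enter (2,6) at t=1.7436
    y: enter (2,7) at t=2.8983 ← occupied
  → r_5 = 2.8983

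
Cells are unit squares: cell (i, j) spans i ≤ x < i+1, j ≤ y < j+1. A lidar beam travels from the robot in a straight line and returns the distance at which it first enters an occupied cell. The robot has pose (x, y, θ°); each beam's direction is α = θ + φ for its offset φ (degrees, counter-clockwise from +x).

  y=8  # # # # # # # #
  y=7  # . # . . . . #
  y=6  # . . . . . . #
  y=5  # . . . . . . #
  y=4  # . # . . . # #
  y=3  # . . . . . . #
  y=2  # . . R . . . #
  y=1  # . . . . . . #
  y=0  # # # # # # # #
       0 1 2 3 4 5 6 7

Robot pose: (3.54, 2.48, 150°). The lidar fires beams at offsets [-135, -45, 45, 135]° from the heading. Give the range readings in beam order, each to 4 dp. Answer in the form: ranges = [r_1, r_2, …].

ranges = [3.5821, 2.0864, 2.6296, 1.5322]

beam 1: φ=-135°, α=15°
  d=(0.9659,0.2588)  start (3,2)  tX=0.4762 tY=2.0091  stride 1/|dx|=1.0353 1/|dy|=3.8637
    cross x-line → (4,2), t=0.4762
    cross x-line → (5,2), t=1.5115
    cross y-line → (5,3), t=2.0091
    cross x-line → (6,3), t=2.5468
    cross x-line → (7,3), t=3.5821 (wall)
  → r_1 = 3.5821
beam 2: φ=-45°, α=105°
  d=(-0.2588,0.9659)  start (3,2)  tX=2.0864 tY=0.5383  stride 1/|dx|=3.8637 1/|dy|=1.0353
    cross y-line → (3,3), t=0.5383
    cross y-line → (3,4), t=1.5736
    cross x-line → (2,4), t=2.0864 (wall)
  → r_2 = 2.0864
beam 3: φ=45°, α=195°
  d=(-0.9659,-0.2588)  start (3,2)  tX=0.5590 tY=1.8546  stride 1/|dx|=1.0353 1/|dy|=3.8637
    cross x-line → (2,2), t=0.5590
    cross x-line → (1,2), t=1.5943
    cross y-line → (1,1), t=1.8546
    cross x-line → (0,1), t=2.6296 (wall)
  → r_3 = 2.6296
beam 4: φ=135°, α=285°
  d=(0.2588,-0.9659)  start (3,2)  tX=1.7773 tY=0.4969  stride 1/|dx|=3.8637 1/|dy|=1.0353
    cross y-line → (3,1), t=0.4969
    cross y-line → (3,0), t=1.5322 (wall)
  → r_4 = 1.5322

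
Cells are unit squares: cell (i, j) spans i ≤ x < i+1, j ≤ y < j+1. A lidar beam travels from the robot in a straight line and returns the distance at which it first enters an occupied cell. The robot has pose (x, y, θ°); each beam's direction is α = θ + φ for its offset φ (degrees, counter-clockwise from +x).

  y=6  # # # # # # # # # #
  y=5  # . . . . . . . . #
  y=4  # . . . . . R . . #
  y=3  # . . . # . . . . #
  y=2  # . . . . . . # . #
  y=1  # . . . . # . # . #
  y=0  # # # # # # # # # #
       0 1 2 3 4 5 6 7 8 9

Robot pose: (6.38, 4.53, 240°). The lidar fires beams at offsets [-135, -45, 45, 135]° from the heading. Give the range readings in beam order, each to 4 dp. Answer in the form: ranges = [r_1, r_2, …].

ranges = [1.5219, 2.0478, 2.3955, 2.7124]

beam 1: φ=-135°, α=105°
  d=(-0.2588,0.9659)  start (6,4)  tX=1.4682 tY=0.4866  stride 1/|dx|=3.8637 1/|dy|=1.0353
    cross y-line → (6,5), t=0.4866
    cross x-line → (5,5), t=1.4682
    cross y-line → (5,6), t=1.5219 (wall)
  → r_1 = 1.5219
beam 2: φ=-45°, α=195°
  d=(-0.9659,-0.2588)  start (6,4)  tX=0.3934 tY=2.0478  stride 1/|dx|=1.0353 1/|dy|=3.8637
    cross x-line → (5,4), t=0.3934
    cross x-line → (4,4), t=1.4287
    cross y-line → (4,3), t=2.0478 (wall)
  → r_2 = 2.0478
beam 3: φ=45°, α=285°
  d=(0.2588,-0.9659)  start (6,4)  tX=2.3955 tY=0.5487  stride 1/|dx|=3.8637 1/|dy|=1.0353
    cross y-line → (6,3), t=0.5487
    cross y-line → (6,2), t=1.5840
    cross x-line → (7,2), t=2.3955 (wall)
  → r_3 = 2.3955
beam 4: φ=135°, α=15°
  d=(0.9659,0.2588)  start (6,4)  tX=0.6419 tY=1.8159  stride 1/|dx|=1.0353 1/|dy|=3.8637
    cross x-line → (7,4), t=0.6419
    cross x-line → (8,4), t=1.6771
    cross y-line → (8,5), t=1.8159
    cross x-line → (9,5), t=2.7124 (wall)
  → r_4 = 2.7124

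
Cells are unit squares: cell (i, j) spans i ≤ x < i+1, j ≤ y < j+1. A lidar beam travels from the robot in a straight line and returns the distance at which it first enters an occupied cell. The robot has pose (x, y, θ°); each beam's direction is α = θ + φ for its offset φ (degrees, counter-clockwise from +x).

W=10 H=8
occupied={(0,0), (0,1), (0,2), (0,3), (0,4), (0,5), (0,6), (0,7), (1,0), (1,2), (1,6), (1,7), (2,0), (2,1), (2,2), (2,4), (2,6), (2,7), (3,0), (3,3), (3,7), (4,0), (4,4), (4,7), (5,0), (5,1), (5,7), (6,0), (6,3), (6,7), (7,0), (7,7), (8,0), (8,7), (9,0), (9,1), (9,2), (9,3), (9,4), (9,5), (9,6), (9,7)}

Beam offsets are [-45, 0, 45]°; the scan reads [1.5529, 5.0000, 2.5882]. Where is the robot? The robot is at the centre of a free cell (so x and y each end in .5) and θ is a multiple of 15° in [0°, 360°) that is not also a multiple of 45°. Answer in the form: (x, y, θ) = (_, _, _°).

(x, y, θ) = (6.5, 5.5, 300°)

Enumerate (i+0.5, j+0.5, θ) over the 38 free cells and 16 admissible headings. For each, cast all 3 beams and compare to the given ranges.
  (3.5, 1.5, 165°): beam 1 = 1.0000 ≠ 1.5529 ✗
  (1.5, 1.5, 240°): beam 1 = 0.5176 ≠ 1.5529 ✗
  (8.5, 5.5, 345°): beam 1 = 1.0000 ≠ 1.5529 ✗
  …
  (6.5, 5.5, 300°): r_1=1.5529, r_2=5.0000, r_3=2.5882 — all match ✓
Unique over the lattice → pose = (6.5, 5.5, 300°).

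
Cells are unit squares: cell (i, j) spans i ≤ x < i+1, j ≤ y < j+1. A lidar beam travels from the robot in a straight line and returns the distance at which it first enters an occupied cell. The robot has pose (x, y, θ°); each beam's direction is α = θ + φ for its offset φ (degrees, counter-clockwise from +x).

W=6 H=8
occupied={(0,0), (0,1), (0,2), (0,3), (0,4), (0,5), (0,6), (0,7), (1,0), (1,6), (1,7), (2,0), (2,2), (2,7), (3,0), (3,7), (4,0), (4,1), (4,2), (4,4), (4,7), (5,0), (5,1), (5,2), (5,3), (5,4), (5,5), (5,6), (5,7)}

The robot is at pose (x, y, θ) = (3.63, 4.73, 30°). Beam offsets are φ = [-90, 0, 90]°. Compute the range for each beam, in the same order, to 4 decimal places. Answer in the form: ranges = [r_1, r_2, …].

beam 1: φ=-90°, α=300°
  direction (0.5000, -0.8660); cell (3,4); t to first gridline: x 0.7400, y 0.8429 (then +2.0000 / +1.1547)
    (4,4) via x @ 0.7400  # hit
  → r_1 = 0.7400
beam 2: φ=0°, α=30°
  direction (0.8660, 0.5000); cell (3,4); t to first gridline: x 0.4272, y 0.5400 (then +1.1547 / +2.0000)
    (4,4) via x @ 0.4272  # hit
  → r_2 = 0.4272
beam 3: φ=90°, α=120°
  direction (-0.5000, 0.8660); cell (3,4); t to first gridline: x 1.2600, y 0.3118 (then +2.0000 / +1.1547)
    (3,5) via y @ 0.3118
    (2,5) via x @ 1.2600
    (2,6) via y @ 1.4665
    (2,7) via y @ 2.6212  # hit
  → r_3 = 2.6212

ranges = [0.7400, 0.4272, 2.6212]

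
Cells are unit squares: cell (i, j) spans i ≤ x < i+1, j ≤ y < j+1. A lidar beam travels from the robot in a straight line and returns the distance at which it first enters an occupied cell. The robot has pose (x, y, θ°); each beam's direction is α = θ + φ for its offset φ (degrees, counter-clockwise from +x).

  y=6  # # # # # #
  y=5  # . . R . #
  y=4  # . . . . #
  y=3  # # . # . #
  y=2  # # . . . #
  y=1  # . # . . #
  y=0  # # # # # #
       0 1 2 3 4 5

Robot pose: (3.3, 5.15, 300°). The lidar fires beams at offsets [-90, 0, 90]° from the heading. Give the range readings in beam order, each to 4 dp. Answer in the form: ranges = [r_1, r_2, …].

ranges = [2.3000, 1.3279, 1.7000]

beam 1: φ=-90°, α=210°
  direction (-0.8660, -0.5000); cell (3,5); t to first gridline: x 0.3464, y 0.3000 (then +1.1547 / +2.0000)
    (3,4) via y @ 0.3000
    (2,4) via x @ 0.3464
    (1,4) via x @ 1.5011
    (1,3) via y @ 2.3000  # hit
  → r_1 = 2.3000
beam 2: φ=0°, α=300°
  direction (0.5000, -0.8660); cell (3,5); t to first gridline: x 1.4000, y 0.1732 (then +2.0000 / +1.1547)
    (3,4) via y @ 0.1732
    (3,3) via y @ 1.3279  # hit
  → r_2 = 1.3279
beam 3: φ=90°, α=30°
  direction (0.8660, 0.5000); cell (3,5); t to first gridline: x 0.8083, y 1.7000 (then +1.1547 / +2.0000)
    (4,5) via x @ 0.8083
    (4,6) via y @ 1.7000  # hit
  → r_3 = 1.7000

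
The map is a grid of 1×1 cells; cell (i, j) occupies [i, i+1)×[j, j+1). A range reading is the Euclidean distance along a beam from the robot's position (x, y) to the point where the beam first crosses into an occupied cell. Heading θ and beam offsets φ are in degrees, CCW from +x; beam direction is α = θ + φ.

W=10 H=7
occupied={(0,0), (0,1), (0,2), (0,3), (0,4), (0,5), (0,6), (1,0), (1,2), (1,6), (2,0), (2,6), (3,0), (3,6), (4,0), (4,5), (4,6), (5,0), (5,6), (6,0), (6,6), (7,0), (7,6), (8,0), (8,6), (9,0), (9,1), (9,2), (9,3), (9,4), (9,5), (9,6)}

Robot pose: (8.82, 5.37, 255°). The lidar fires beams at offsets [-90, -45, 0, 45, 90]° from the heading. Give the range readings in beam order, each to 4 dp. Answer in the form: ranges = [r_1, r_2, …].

ranges = [2.4341, 8.7400, 4.5242, 0.3600, 0.1863]

beam 1: φ=-90°, α=165°
  d=(-0.9659,0.2588)  start (8,5)  tX=0.8489 tY=2.4341  stride 1/|dx|=1.0353 1/|dy|=3.8637
    cross x-line → (7,5), t=0.8489
    cross x-line → (6,5), t=1.8842
    cross y-line → (6,6), t=2.4341 (wall)
  → r_1 = 2.4341
beam 2: φ=-45°, α=210°
  d=(-0.8660,-0.5000)  start (8,5)  tX=0.9469 tY=0.7400  stride 1/|dx|=1.1547 1/|dy|=2.0000
    cross y-line → (8,4), t=0.7400
    cross x-line → (7,4), t=0.9469
    cross x-line → (6,4), t=2.1016
    cross y-line → (6,3), t=2.7400
    cross x-line → (5,3), t=3.2563
    cross x-line → (4,3), t=4.4110
    cross y-line → (4,2), t=4.7400
    cross x-line → (3,2), t=5.5657
    cross x-line → (2,2), t=6.7204
    cross y-line → (2,1), t=6.7400
    cross x-line → (1,1), t=7.8751
    cross y-line → (1,0), t=8.7400 (wall)
  → r_2 = 8.7400
beam 3: φ=0°, α=255°
  d=(-0.2588,-0.9659)  start (8,5)  tX=3.1682 tY=0.3831  stride 1/|dx|=3.8637 1/|dy|=1.0353
    cross y-line → (8,4), t=0.3831
    cross y-line → (8,3), t=1.4183
    cross y-line → (8,2), t=2.4536
    cross x-line → (7,2), t=3.1682
    cross y-line → (7,1), t=3.4889
    cross y-line → (7,0), t=4.5242 (wall)
  → r_3 = 4.5242
beam 4: φ=45°, α=300°
  d=(0.5000,-0.8660)  start (8,5)  tX=0.3600 tY=0.4272  stride 1/|dx|=2.0000 1/|dy|=1.1547
    cross x-line → (9,5), t=0.3600 (wall)
  → r_4 = 0.3600
beam 5: φ=90°, α=345°
  d=(0.9659,-0.2588)  start (8,5)  tX=0.1863 tY=1.4296  stride 1/|dx|=1.0353 1/|dy|=3.8637
    cross x-line → (9,5), t=0.1863 (wall)
  → r_5 = 0.1863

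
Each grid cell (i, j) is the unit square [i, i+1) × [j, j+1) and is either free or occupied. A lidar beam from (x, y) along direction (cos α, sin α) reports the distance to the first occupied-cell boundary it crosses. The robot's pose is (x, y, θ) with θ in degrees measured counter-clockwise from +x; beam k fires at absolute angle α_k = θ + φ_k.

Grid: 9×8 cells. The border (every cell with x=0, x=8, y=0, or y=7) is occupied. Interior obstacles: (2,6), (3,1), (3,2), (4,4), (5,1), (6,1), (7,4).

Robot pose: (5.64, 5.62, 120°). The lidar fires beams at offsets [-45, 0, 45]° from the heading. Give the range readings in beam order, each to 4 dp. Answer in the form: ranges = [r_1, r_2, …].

beam 1: φ=-45°, α=75°
  direction (0.2588, 0.9659); cell (5,5); t to first gridline: x 1.3909, y 0.3934 (then +3.8637 / +1.0353)
    (5,6) via y @ 0.3934
    (6,6) via x @ 1.3909
    (6,7) via y @ 1.4287  # hit
  → r_1 = 1.4287
beam 2: φ=0°, α=120°
  direction (-0.5000, 0.8660); cell (5,5); t to first gridline: x 1.2800, y 0.4388 (then +2.0000 / +1.1547)
    (5,6) via y @ 0.4388
    (4,6) via x @ 1.2800
    (4,7) via y @ 1.5935  # hit
  → r_2 = 1.5935
beam 3: φ=45°, α=165°
  direction (-0.9659, 0.2588); cell (5,5); t to first gridline: x 0.6626, y 1.4682 (then +1.0353 / +3.8637)
    (4,5) via x @ 0.6626
    (4,6) via y @ 1.4682
    (3,6) via x @ 1.6979
    (2,6) via x @ 2.7331  # hit
  → r_3 = 2.7331

ranges = [1.4287, 1.5935, 2.7331]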